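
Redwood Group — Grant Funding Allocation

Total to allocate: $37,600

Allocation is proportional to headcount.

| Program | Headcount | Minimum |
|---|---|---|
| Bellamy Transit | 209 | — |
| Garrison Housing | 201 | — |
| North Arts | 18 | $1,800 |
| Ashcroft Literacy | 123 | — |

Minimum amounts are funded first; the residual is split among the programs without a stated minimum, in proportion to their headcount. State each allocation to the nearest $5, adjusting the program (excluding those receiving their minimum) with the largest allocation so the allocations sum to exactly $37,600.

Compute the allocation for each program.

Fund the minimums — North Arts $1,800. Remaining pool $35,800.
Remaining pool split over remaining headcount 533: Bellamy Transit 14,037.90 → $14,040; Garrison Housing 13,500.56 → $13,500; Ashcroft Literacy 8,261.54 → $8,260.

Bellamy Transit: $14,040 | Garrison Housing: $13,500 | North Arts: $1,800 | Ashcroft Literacy: $8,260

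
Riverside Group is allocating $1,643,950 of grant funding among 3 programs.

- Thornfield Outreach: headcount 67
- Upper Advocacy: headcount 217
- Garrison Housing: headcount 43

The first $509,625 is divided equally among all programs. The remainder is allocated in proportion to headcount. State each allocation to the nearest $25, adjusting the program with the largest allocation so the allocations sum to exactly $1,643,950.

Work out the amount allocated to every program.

$509,625 shared equally gives $169,875 per program.
Remainder $1,134,325 by headcount (total 327): Thornfield Outreach 232,415.21 → $232,425; Upper Advocacy 752,747.78 → $752,750; Garrison Housing 149,162.00 → $149,150.
Totals: Thornfield Outreach $169,875 + $232,425 = $402,300; Upper Advocacy $169,875 + $752,750 = $922,625; Garrison Housing $169,875 + $149,150 = $319,025.

Thornfield Outreach: $402,300 | Upper Advocacy: $922,625 | Garrison Housing: $319,025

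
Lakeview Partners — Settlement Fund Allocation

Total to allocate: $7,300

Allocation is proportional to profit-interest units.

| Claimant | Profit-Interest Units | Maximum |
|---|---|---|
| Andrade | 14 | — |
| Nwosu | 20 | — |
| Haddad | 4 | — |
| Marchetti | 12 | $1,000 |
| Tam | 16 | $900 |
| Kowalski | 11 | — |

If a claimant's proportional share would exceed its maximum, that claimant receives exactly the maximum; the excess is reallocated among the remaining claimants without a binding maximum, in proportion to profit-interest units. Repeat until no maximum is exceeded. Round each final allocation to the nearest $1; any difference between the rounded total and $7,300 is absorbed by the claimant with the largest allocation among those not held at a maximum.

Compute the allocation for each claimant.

Profit-interest units total: 77.
Unconstrained shares: Andrade 1,327.27; Nwosu 1,896.10; Haddad 379.22; Marchetti 1,137.66; Tam 1,516.88; Kowalski 1,042.86.
Capped: Marchetti ($1,000), Tam ($900); remaining pool $5,400 reallocated over remaining profit-interest units 49.
Redistributed shares: Andrade 1,542.86 → $1,543; Nwosu 2,204.08 → $2,204; Haddad 440.82 → $441; Kowalski 1,212.24 → $1,212.

Andrade: $1,543 | Nwosu: $2,204 | Haddad: $441 | Marchetti: $1,000 | Tam: $900 | Kowalski: $1,212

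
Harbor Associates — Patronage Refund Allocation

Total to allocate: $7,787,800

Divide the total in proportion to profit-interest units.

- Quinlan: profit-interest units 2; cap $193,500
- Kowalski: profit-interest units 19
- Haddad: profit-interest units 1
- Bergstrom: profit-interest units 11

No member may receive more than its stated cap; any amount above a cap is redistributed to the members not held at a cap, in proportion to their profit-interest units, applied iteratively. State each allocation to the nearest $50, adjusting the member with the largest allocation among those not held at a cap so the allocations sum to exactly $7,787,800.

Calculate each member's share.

Quinlan: $193,500 · Kowalski: $4,654,550 · Haddad: $245,000 · Bergstrom: $2,694,750

Combined profit-interest units = 33.
Unconstrained shares: Quinlan 471,987.88; Kowalski 4,483,884.85; Haddad 235,993.94; Bergstrom 2,595,933.33.
Capped: Quinlan ($193,500); balance $7,594,300 reallocated over remaining profit-interest units 31.
Remaining shares: Kowalski 4,654,570.97 → $4,654,550; Haddad 244,977.42 → $245,000; Bergstrom 2,694,751.61 → $2,694,750.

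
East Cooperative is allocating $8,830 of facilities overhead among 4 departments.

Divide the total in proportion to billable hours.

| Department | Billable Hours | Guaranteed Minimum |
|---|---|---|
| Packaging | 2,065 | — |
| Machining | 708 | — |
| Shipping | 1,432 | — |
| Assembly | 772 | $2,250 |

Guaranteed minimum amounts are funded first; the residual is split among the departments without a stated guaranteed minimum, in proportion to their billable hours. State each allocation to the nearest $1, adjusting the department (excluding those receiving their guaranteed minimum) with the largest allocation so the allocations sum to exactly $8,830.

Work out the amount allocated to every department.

Packaging: $3,231; Machining: $1,108; Shipping: $2,241; Assembly: $2,250

Fund the minimums — Assembly $2,250. Remaining pool $6,580.
Remaining pool split over remaining billable hours 4,205: Packaging 3,231.32 → $3,231; Machining 1,107.88 → $1,108; Shipping 2,240.80 → $2,241.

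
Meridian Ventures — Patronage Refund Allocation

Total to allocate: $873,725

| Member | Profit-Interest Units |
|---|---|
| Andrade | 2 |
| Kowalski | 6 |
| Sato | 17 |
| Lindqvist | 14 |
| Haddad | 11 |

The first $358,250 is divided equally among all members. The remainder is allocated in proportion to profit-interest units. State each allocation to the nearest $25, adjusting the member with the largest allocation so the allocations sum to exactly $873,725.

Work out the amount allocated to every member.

First tranche $358,250 split equally: $71,650 each.
Remainder $515,475 by profit-interest units (total 50): Andrade 20,619.00 → $20,625; Kowalski 61,857.00 → $61,850; Sato 175,261.50 → $175,250; Lindqvist 144,333.00 → $144,325; Haddad 113,404.50 → $113,400.
Rounding difference +$25 on remainder applied to Sato.
Totals: Andrade $71,650 + $20,625 = $92,275; Kowalski $71,650 + $61,850 = $133,500; Sato $71,650 + $175,275 = $246,925; Lindqvist $71,650 + $144,325 = $215,975; Haddad $71,650 + $113,400 = $185,050.

Andrade: $92,275 | Kowalski: $133,500 | Sato: $246,925 | Lindqvist: $215,975 | Haddad: $185,050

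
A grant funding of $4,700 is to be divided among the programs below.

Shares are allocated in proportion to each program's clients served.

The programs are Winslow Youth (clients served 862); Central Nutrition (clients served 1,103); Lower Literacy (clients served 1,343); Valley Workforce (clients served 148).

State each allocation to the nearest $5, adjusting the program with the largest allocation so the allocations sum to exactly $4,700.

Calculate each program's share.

Winslow Youth: $1,170; Central Nutrition: $1,500; Lower Literacy: $1,830; Valley Workforce: $200

Sum of clients served: 3,456.
Proportional shares: Winslow Youth 862/3,456 × $4,700 = 1,172.28; Central Nutrition 1,103/3,456 × $4,700 = 1,500.03; Lower Literacy 1,343/3,456 × $4,700 = 1,826.42; Valley Workforce 148/3,456 × $4,700 = 201.27.
Rounded to nearest $5: Winslow Youth $1,170; Central Nutrition $1,500; Lower Literacy $1,825; Valley Workforce $200. Sum = $4,695.
Difference $4,700 − $4,695 = +$5 applied to largest allocation (Lower Literacy): Lower Literacy becomes $1,830.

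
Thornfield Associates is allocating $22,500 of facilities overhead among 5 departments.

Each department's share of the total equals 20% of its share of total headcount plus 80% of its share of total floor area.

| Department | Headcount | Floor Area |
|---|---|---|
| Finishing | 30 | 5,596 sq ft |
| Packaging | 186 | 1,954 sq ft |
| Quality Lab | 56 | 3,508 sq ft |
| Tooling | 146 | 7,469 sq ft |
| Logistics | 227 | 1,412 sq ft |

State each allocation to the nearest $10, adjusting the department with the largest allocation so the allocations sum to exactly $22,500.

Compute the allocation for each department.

Headcount total 645; floor area total 19,939.
Composite weights (20% headcount + 80% floor area): Finishing 0.2338; Packaging 0.1361; Quality Lab 0.1581; Tooling 0.3449; Logistics 0.1270.
Pro-rata amounts: Finishing 5,261.11; Packaging 3,061.65; Quality Lab 3,557.56; Tooling 7,761.27; Logistics 2,858.41.
At nearest $10: Finishing $5,260; Packaging $3,060; Quality Lab $3,560; Tooling $7,760; Logistics $2,860. Sum = $22,500.
Sum already equals the total — no adjustment.

Finishing: $5,260 · Packaging: $3,060 · Quality Lab: $3,560 · Tooling: $7,760 · Logistics: $2,860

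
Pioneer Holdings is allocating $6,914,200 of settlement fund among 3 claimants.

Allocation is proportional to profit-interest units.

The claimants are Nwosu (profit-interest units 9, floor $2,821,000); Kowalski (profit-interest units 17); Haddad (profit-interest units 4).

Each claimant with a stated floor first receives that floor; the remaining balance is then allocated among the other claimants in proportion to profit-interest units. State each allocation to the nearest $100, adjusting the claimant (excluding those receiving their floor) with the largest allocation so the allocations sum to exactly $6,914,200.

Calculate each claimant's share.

Nwosu: $2,821,000 · Kowalski: $3,313,500 · Haddad: $779,700

Guaranteed amounts: Nwosu $2,821,000. Remaining pool $4,093,200.
Remaining pool split over remaining profit-interest units 21: Kowalski 3,313,542.86 → $3,313,500; Haddad 779,657.14 → $779,700.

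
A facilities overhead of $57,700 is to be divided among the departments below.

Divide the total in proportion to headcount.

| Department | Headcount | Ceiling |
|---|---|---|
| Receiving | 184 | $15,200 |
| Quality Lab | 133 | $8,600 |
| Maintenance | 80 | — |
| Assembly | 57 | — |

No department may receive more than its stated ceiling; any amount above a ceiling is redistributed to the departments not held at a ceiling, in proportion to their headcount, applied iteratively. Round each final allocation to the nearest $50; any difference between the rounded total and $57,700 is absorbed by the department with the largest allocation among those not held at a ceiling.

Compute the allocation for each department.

Receiving: $15,200; Quality Lab: $8,600; Maintenance: $19,800; Assembly: $14,100

Combined headcount = 454.
Pro-rata shares before constraints: Receiving 23,385.02; Quality Lab 16,903.30; Maintenance 10,167.40; Assembly 7,244.27.
Cap binds for Receiving ($15,200), Quality Lab ($8,600); remaining pool $33,900 reallocated over remaining headcount 137.
Redistributed shares: Maintenance 19,795.62 → $19,800; Assembly 14,104.38 → $14,100.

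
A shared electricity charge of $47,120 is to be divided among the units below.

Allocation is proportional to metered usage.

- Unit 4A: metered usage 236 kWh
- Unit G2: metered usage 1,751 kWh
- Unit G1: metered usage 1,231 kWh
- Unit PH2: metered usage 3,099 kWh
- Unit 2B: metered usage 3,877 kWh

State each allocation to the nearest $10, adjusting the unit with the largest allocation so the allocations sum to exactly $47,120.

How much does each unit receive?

Unit 4A: $1,090 · Unit G2: $8,090 · Unit G1: $5,690 · Unit PH2: $14,320 · Unit 2B: $17,930

Metered usage total: 10,194.
Unrounded shares: Unit 4A 236/10,194 × $47,120 = 1,090.87; Unit G2 1,751/10,194 × $47,120 = 8,093.69; Unit G1 1,231/10,194 × $47,120 = 5,690.08; Unit PH2 3,099/10,194 × $47,120 = 14,324.59; Unit 2B 3,877/10,194 × $47,120 = 17,920.76.
After rounding ($10): Unit 4A $1,090; Unit G2 $8,090; Unit G1 $5,690; Unit PH2 $14,320; Unit 2B $17,920. Sum = $47,110.
Difference $47,120 − $47,110 = +$10 applied to largest allocation (Unit 2B): Unit 2B becomes $17,930.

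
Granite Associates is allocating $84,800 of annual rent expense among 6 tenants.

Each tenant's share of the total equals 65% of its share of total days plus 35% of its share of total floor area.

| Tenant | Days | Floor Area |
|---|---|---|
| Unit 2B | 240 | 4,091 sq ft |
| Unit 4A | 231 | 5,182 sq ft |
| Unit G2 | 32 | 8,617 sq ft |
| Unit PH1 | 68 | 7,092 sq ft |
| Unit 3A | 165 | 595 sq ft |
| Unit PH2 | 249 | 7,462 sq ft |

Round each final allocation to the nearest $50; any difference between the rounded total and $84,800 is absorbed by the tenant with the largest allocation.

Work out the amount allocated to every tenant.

Days total 985; floor area total 33,039.
Composite weights (65% days + 35% floor area): Unit 2B 0.2017; Unit 4A 0.2073; Unit G2 0.1124; Unit PH1 0.1200; Unit 3A 0.1152; Unit PH2 0.2434.
Unrounded shares: Unit 2B 17,105.33; Unit 4A 17,581.78; Unit G2 9,531.63; Unit PH1 10,176.21; Unit 3A 9,767.81; Unit PH2 20,637.24.
At nearest $50: Unit 2B $17,100; Unit 4A $17,600; Unit G2 $9,550; Unit PH1 $10,200; Unit 3A $9,750; Unit PH2 $20,650. Sum = $84,850.
Difference $84,800 − $84,850 = −$50 applied to largest allocation (Unit PH2): Unit PH2 becomes $20,600.

Unit 2B: $17,100 · Unit 4A: $17,600 · Unit G2: $9,550 · Unit PH1: $10,200 · Unit 3A: $9,750 · Unit PH2: $20,600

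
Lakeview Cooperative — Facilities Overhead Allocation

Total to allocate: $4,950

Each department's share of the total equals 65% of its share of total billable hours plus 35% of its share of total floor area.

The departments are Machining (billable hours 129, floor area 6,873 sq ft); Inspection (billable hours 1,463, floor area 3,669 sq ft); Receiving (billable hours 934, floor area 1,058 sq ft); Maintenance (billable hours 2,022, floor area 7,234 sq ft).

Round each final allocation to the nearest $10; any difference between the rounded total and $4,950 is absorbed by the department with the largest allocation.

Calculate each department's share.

Totals — billable hours 4,548, floor area 18,834.
Blended shares (65% billable hours + 35% floor area): Machining 0.1462; Inspection 0.2773; Receiving 0.1531; Maintenance 0.4234.
Pro-rata amounts: Machining 723.49; Inspection 1,372.51; Receiving 758.09; Maintenance 2,095.91.
At nearest $10: Machining $720; Inspection $1,370; Receiving $760; Maintenance $2,100. Sum = $4,950.
Sum already equals the total — no adjustment.

Machining: $720 · Inspection: $1,370 · Receiving: $760 · Maintenance: $2,100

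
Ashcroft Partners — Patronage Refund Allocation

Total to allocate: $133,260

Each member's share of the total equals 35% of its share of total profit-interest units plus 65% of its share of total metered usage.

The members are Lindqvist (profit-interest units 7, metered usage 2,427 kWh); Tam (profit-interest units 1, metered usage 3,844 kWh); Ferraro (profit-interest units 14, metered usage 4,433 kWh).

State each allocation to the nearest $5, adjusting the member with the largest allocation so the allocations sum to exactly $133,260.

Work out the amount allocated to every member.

Profit-interest units total 22; metered usage total 10,704.
Blended shares (35% profit-interest units + 65% metered usage): Lindqvist 0.2587; Tam 0.2493; Ferraro 0.4919.
Pro-rata amounts: Lindqvist 34,480.11; Tam 33,226.50; Ferraro 65,553.40.
At nearest $5: Lindqvist $34,480; Tam $33,225; Ferraro $65,555. Sum = $133,260.
No rounding difference to absorb.

Lindqvist: $34,480 · Tam: $33,225 · Ferraro: $65,555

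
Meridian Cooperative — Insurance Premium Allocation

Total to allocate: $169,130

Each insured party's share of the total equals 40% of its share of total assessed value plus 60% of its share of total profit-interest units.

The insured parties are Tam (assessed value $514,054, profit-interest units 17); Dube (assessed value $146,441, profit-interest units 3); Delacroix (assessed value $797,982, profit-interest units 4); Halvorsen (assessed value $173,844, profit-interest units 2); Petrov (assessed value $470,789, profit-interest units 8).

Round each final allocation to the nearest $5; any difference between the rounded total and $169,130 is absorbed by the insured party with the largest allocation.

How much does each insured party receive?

Tam: $67,275 · Dube: $13,665 · Delacroix: $37,610 · Halvorsen: $11,560 · Petrov: $39,020

Totals — assessed value 2,103,110, profit-interest units 34.
Composite weights (40% assessed value + 60% profit-interest units): Tam 0.3978; Dube 0.0808; Delacroix 0.2224; Halvorsen 0.0684; Petrov 0.2307.
Proportional shares: Tam 67,274.88; Dube 13,664.60; Delacroix 37,607.75; Halvorsen 11,561.44; Petrov 39,021.33.
Rounded to nearest $5: Tam $67,275; Dube $13,665; Delacroix $37,610; Halvorsen $11,560; Petrov $39,020. Sum = $169,130.
Rounded total matches; no reconciliation needed.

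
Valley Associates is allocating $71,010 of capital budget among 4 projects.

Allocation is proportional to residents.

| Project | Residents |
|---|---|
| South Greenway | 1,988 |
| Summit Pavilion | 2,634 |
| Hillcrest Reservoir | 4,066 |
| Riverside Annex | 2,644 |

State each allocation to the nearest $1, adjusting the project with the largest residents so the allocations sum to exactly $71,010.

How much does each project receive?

Combined residents = 1,988 + 2,634 + 4,066 + 2,644 = 11,332.
Unrounded shares: South Greenway 12,457.45; Summit Pavilion 16,505.501; Hillcrest Reservoir 25,478.88; Riverside Annex 16,568.16.
After rounding ($1): South Greenway $12,457; Summit Pavilion $16,506; Hillcrest Reservoir $25,479; Riverside Annex $16,568. Sum = $71,010.
Sum already equals the total — no adjustment.

South Greenway: $12,457 · Summit Pavilion: $16,506 · Hillcrest Reservoir: $25,479 · Riverside Annex: $16,568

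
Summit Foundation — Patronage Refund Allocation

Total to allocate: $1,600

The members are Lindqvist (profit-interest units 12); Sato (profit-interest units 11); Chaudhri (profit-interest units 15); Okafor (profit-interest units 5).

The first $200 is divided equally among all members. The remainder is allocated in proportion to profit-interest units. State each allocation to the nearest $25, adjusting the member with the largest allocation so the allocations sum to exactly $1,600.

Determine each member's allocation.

Equal tier: $200 ÷ 4 = $50 apiece.
Remainder $1,400 by profit-interest units (total 43): Lindqvist 390.70 → $400; Sato 358.14 → $350; Chaudhri 488.37 → $500; Okafor 162.79 → $175.
Rounding difference −$25 on remainder applied to Chaudhri.
Totals: Lindqvist $50 + $400 = $450; Sato $50 + $350 = $400; Chaudhri $50 + $475 = $525; Okafor $50 + $175 = $225.

Lindqvist: $450 | Sato: $400 | Chaudhri: $525 | Okafor: $225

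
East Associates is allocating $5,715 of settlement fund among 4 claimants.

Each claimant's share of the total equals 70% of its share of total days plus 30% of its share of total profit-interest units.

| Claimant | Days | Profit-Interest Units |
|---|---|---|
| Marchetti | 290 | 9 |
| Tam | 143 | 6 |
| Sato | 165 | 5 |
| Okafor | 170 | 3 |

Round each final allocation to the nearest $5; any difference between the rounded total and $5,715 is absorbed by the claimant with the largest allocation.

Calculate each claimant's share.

Days total 768; profit-interest units total 23.
Blended shares (70% days + 30% profit-interest units): Marchetti 0.3817; Tam 0.2086; Sato 0.2156; Okafor 0.1941.
Pro-rata amounts: Marchetti 2,181.50; Tam 1,192.15; Sato 1,232.20; Okafor 1,109.16.
Rounded to nearest $5: Marchetti $2,180; Tam $1,190; Sato $1,230; Okafor $1,110. Sum = $5,710.
Difference $5,715 − $5,710 = +$5 applied to largest allocation (Marchetti): Marchetti becomes $2,185.

Marchetti: $2,185 | Tam: $1,190 | Sato: $1,230 | Okafor: $1,110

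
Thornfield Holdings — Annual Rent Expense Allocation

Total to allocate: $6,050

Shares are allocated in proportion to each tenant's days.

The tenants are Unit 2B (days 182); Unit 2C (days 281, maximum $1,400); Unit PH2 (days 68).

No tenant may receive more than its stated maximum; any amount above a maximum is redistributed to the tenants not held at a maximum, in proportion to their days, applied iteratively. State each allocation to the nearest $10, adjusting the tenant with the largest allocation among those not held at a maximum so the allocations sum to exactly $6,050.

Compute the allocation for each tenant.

Unit 2B: $3,390 | Unit 2C: $1,400 | Unit PH2: $1,260

Sum of days: 531.
Pro-rata shares before constraints: Unit 2B 2,073.63; Unit 2C 3,201.60; Unit PH2 774.76.
Held at cap: Unit 2C ($1,400); balance $4,650 reallocated over remaining days 250.
Redistributed shares: Unit 2B 3,385.20 → $3,390; Unit PH2 1,264.80 → $1,260.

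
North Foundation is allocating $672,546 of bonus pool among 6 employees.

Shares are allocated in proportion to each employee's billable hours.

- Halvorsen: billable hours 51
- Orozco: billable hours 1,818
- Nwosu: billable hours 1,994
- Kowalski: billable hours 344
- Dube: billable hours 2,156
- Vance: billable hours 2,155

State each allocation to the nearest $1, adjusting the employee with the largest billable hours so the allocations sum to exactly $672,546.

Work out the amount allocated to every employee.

Sum of billable hours: 8,518.
Proportional shares: Halvorsen 51/8,518 × $672,546 = 4,026.75; Orozco 1,818/8,518 × $672,546 = 143,541.75; Nwosu 1,994/8,518 × $672,546 = 157,437.98; Kowalski 344/8,518 × $672,546 = 27,160.82; Dube 2,156/8,518 × $672,546 = 170,228.83; Vance 2,155/8,518 × $672,546 = 170,149.87.
Rounded to nearest $1: Halvorsen $4,027; Orozco $143,542; Nwosu $157,438; Kowalski $27,161; Dube $170,229; Vance $170,150. Sum = $672,547.
Difference $672,546 − $672,547 = −$1 applied to largest billable hours (Dube): Dube becomes $170,228.

Halvorsen: $4,027 | Orozco: $143,542 | Nwosu: $157,438 | Kowalski: $27,161 | Dube: $170,228 | Vance: $170,150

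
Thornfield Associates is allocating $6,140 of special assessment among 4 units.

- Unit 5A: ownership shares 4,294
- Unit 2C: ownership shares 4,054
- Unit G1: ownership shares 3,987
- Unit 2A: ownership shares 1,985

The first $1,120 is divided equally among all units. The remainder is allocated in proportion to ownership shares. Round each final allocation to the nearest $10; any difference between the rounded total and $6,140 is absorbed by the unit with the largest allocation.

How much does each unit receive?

Equal tier: $1,120 ÷ 4 = $280 apiece.
Remainder $5,020 by ownership shares (total 14,320): Unit 5A 1,505.30 → $1,510; Unit 2C 1,421.16 → $1,420; Unit G1 1,397.68 → $1,400; Unit 2A 695.86 → $700.
Rounding difference −$10 on remainder applied to Unit 5A.
Totals: Unit 5A $280 + $1,500 = $1,780; Unit 2C $280 + $1,420 = $1,700; Unit G1 $280 + $1,400 = $1,680; Unit 2A $280 + $700 = $980.

Unit 5A: $1,780; Unit 2C: $1,700; Unit G1: $1,680; Unit 2A: $980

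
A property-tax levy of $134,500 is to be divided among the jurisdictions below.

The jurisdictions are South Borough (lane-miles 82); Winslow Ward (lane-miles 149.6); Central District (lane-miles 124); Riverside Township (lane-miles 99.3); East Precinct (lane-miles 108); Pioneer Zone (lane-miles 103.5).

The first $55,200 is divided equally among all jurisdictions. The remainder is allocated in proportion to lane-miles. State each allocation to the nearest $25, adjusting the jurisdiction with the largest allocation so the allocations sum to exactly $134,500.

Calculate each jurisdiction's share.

First tranche $55,200 split equally: $9,200 each.
Remainder $79,300 by lane-miles (total 666.4): South Borough 9,757.80 → $9,750; Winslow Ward 17,802.04 → $17,800; Central District 14,755.70 → $14,750; Riverside Township 11,816.46 → $11,825; East Precinct 12,851.74 → $12,850; Pioneer Zone 12,316.25 → $12,325.
Totals: South Borough $9,200 + $9,750 = $18,950; Winslow Ward $9,200 + $17,800 = $27,000; Central District $9,200 + $14,750 = $23,950; Riverside Township $9,200 + $11,825 = $21,025; East Precinct $9,200 + $12,850 = $22,050; Pioneer Zone $9,200 + $12,325 = $21,525.

South Borough: $18,950 | Winslow Ward: $27,000 | Central District: $23,950 | Riverside Township: $21,025 | East Precinct: $22,050 | Pioneer Zone: $21,525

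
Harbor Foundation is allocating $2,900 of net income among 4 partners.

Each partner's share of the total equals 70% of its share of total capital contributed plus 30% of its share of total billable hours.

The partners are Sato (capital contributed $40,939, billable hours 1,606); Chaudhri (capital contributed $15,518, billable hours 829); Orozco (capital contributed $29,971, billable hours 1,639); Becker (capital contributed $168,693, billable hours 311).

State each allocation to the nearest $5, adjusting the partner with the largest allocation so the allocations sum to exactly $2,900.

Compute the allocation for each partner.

Sato: $645; Chaudhri: $290; Orozco: $565; Becker: $1,400

Totals — capital contributed 255,121, billable hours 4,385.
Composite weights (70% capital contributed + 30% billable hours): Sato 0.2222; Chaudhri 0.0993; Orozco 0.1944; Becker 0.4841.
Pro-rata amounts: Sato 644.39; Chaudhri 287.95; Orozco 563.66; Becker 1,404.00.
After rounding ($5): Sato $645; Chaudhri $290; Orozco $565; Becker $1,405. Sum = $2,905.
Difference $2,900 − $2,905 = −$5 applied to largest allocation (Becker): Becker becomes $1,400.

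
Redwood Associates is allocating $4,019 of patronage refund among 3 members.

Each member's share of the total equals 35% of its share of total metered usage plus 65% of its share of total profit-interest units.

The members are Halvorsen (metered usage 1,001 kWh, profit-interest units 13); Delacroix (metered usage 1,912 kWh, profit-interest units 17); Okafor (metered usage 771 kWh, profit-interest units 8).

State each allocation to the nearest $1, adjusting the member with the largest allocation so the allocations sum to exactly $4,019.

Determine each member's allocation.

Halvorsen: $1,276 · Delacroix: $1,899 · Okafor: $844

Metered usage total 3,684; profit-interest units total 38.
Combined weights (35% metered usage + 65% profit-interest units): Halvorsen 0.3175; Delacroix 0.4724; Okafor 0.2101.
Unrounded shares: Halvorsen 1,275.91; Delacroix 1,898.74; Okafor 844.36.
Rounded to nearest $1: Halvorsen $1,276; Delacroix $1,899; Okafor $844. Sum = $4,019.
No rounding difference to absorb.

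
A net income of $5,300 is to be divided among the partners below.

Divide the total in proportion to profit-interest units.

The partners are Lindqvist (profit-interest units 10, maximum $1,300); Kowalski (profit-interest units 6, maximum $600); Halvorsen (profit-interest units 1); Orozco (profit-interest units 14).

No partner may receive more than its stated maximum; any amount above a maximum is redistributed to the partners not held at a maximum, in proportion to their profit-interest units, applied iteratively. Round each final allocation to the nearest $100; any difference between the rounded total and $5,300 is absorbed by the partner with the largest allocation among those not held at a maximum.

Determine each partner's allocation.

Lindqvist: $1,300; Kowalski: $600; Halvorsen: $200; Orozco: $3,200

Sum of profit-interest units: 31.
Pro-rata shares before constraints: Lindqvist 1,709.68; Kowalski 1,025.81; Halvorsen 170.97; Orozco 2,393.55.
Cap binds for Lindqvist ($1,300), Kowalski ($600); balance $3,400 reallocated over remaining profit-interest units 15.
Remaining shares: Halvorsen 226.67 → $200; Orozco 3,173.33 → $3,200.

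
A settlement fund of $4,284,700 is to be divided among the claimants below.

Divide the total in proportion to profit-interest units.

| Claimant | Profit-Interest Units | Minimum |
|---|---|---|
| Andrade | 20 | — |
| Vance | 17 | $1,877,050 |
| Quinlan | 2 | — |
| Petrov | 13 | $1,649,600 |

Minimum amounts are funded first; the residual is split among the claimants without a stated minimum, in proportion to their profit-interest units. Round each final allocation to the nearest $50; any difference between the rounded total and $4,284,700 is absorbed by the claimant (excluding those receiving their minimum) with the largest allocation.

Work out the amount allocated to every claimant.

Fund the minimums — Vance $1,877,050; Petrov $1,649,600. Remaining pool $758,050.
Remaining pool split over remaining profit-interest units 22: Andrade 689,136.36 → $689,150; Quinlan 68,913.64 → $68,900.

Andrade: $689,150 | Vance: $1,877,050 | Quinlan: $68,900 | Petrov: $1,649,600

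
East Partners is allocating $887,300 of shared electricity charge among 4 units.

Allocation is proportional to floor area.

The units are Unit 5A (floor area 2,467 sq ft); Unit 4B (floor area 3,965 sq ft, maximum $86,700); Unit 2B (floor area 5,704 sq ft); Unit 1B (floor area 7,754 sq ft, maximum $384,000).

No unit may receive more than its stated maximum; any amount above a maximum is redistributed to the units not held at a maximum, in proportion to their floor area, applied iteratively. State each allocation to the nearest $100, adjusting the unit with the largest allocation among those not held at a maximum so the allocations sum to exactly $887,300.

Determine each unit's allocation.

Unit 5A: $125,800; Unit 4B: $86,700; Unit 2B: $290,800; Unit 1B: $384,000

Combined floor area = 19,890.
Proportional shares (ignoring caps): Unit 5A 110,053.75; Unit 4B 176,880.07; Unit 2B 254,457.48; Unit 1B 345,908.71.
Cap binds for Unit 4B ($86,700); balance $800,600 reallocated over remaining floor area 15,925.
Cap binds for Unit 1B ($384,000); balance $416,600 reallocated over remaining floor area 8,171.
Shares after redistribution: Unit 5A 125,780.47 → $125,800; Unit 2B 290,819.53 → $290,800.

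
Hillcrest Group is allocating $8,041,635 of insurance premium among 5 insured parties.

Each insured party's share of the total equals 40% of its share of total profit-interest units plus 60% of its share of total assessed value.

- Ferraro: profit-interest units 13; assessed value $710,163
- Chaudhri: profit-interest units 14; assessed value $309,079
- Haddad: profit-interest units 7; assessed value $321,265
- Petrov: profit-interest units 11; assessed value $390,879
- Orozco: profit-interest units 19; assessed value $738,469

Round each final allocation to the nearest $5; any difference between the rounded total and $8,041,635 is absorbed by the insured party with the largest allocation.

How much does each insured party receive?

Profit-interest units total 64; assessed value total 2,469,855.
Combined weights (40% profit-interest units + 60% assessed value): Ferraro 0.2538; Chaudhri 0.1626; Haddad 0.1218; Petrov 0.1637; Orozco 0.2981.
Raw shares: Ferraro 2,040,720.55; Chaudhri 1,307,443.81; Haddad 979,428.22; Petrov 1,316,463.41; Orozco 2,397,579.00.
Rounded to nearest $5: Ferraro $2,040,720; Chaudhri $1,307,445; Haddad $979,430; Petrov $1,316,465; Orozco $2,397,580. Sum = $8,041,640.
Difference $8,041,635 − $8,041,640 = −$5 applied to largest allocation (Orozco): Orozco becomes $2,397,575.

Ferraro: $2,040,720; Chaudhri: $1,307,445; Haddad: $979,430; Petrov: $1,316,465; Orozco: $2,397,575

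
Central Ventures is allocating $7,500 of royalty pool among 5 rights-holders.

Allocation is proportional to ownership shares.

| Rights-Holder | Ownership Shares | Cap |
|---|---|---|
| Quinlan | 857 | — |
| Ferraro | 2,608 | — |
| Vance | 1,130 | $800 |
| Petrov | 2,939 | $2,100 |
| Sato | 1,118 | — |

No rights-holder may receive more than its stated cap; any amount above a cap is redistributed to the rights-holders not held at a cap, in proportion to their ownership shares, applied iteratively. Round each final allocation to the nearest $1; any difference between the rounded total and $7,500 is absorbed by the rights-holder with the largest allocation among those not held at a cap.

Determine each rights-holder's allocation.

Combined ownership shares = 8,652.
Unconstrained shares: Quinlan 742.89; Ferraro 2,260.75; Vance 979.54; Petrov 2,547.68; Sato 969.14.
Cap binds for Vance ($800), Petrov ($2,100); remaining pool $4,600 reallocated over remaining ownership shares 4,583.
Remaining shares: Quinlan 860.18 → $860; Ferraro 2,617.67 → $2,618; Sato 1,122.15 → $1,122.

Quinlan: $860 | Ferraro: $2,618 | Vance: $800 | Petrov: $2,100 | Sato: $1,122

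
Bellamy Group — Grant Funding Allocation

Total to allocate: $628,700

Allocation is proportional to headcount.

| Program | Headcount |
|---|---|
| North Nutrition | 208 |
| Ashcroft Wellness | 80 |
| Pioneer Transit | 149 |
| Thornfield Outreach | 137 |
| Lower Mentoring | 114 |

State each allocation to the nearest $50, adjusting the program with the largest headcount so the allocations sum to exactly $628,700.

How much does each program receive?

Headcount total: 688.
Pro-rata amounts: North Nutrition 208/688 × $628,700 = 190,072.09; Ashcroft Wellness 80/688 × $628,700 = 73,104.65; Pioneer Transit 149/688 × $628,700 = 136,157.41; Thornfield Outreach 137/688 × $628,700 = 125,191.72; Lower Mentoring 114/688 × $628,700 = 104,174.13.
Rounded to nearest $50: North Nutrition $190,050; Ashcroft Wellness $73,100; Pioneer Transit $136,150; Thornfield Outreach $125,200; Lower Mentoring $104,150. Sum = $628,650.
Difference $628,700 − $628,650 = +$50 applied to largest headcount (North Nutrition): North Nutrition becomes $190,100.

North Nutrition: $190,100; Ashcroft Wellness: $73,100; Pioneer Transit: $136,150; Thornfield Outreach: $125,200; Lower Mentoring: $104,150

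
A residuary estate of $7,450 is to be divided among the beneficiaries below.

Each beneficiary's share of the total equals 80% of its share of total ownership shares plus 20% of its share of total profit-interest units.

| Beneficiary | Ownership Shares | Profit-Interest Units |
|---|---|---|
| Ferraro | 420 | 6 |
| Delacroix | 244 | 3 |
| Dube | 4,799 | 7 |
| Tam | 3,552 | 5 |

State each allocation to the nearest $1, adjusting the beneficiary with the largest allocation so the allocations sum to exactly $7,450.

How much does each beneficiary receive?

Totals — ownership shares 9,015, profit-interest units 21.
Combined weights (80% ownership shares + 20% profit-interest units): Ferraro 0.0944; Delacroix 0.0502; Dube 0.4925; Tam 0.3628.
Raw shares: Ferraro 703.38; Delacroix 374.17; Dube 3,669.38; Tam 2,703.06.
After rounding ($1): Ferraro $703; Delacroix $374; Dube $3,669; Tam $2,703. Sum = $7,449.
Difference $7,450 − $7,449 = +$1 applied to largest allocation (Dube): Dube becomes $3,670.

Ferraro: $703 | Delacroix: $374 | Dube: $3,670 | Tam: $2,703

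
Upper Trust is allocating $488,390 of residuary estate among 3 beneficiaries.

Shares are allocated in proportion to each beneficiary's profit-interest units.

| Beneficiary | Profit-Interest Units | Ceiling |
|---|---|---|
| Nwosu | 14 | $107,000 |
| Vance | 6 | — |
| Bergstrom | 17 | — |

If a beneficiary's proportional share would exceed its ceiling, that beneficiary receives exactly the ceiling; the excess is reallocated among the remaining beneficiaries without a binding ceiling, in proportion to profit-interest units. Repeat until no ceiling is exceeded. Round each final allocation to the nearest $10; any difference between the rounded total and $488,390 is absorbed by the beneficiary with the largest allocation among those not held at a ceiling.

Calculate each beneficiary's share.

Nwosu: $107,000 · Vance: $99,490 · Bergstrom: $281,900

Combined profit-interest units = 37.
Unconstrained shares: Nwosu 184,796.22; Vance 79,198.38; Bergstrom 224,395.41.
Held at cap: Nwosu ($107,000); balance $381,390 reallocated over remaining profit-interest units 23.
Shares after redistribution: Vance 99,493.04 → $99,490; Bergstrom 281,896.96 → $281,900.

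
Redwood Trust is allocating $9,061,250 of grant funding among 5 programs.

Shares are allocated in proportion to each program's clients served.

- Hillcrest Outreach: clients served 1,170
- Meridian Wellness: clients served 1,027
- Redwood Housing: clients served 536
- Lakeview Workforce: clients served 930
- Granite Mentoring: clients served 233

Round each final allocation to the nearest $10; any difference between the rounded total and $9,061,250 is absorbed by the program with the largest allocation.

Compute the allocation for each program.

Total clients served = 3,896.
Unrounded shares: Hillcrest Outreach 1,170/3,896 × $9,061,250 = 2,721,165.94; Meridian Wellness 1,027/3,896 × $9,061,250 = 2,388,578.99; Redwood Housing 536/3,896 × $9,061,250 = 1,246,619.61; Lakeview Workforce 930/3,896 × $9,061,250 = 2,162,978.05; Granite Mentoring 233/3,896 × $9,061,250 = 541,907.41.
At nearest $10: Hillcrest Outreach $2,721,170; Meridian Wellness $2,388,580; Redwood Housing $1,246,620; Lakeview Workforce $2,162,980; Granite Mentoring $541,910. Sum = $9,061,260.
Difference $9,061,250 − $9,061,260 = −$10 applied to largest allocation (Hillcrest Outreach): Hillcrest Outreach becomes $2,721,160.

Hillcrest Outreach: $2,721,160; Meridian Wellness: $2,388,580; Redwood Housing: $1,246,620; Lakeview Workforce: $2,162,980; Granite Mentoring: $541,910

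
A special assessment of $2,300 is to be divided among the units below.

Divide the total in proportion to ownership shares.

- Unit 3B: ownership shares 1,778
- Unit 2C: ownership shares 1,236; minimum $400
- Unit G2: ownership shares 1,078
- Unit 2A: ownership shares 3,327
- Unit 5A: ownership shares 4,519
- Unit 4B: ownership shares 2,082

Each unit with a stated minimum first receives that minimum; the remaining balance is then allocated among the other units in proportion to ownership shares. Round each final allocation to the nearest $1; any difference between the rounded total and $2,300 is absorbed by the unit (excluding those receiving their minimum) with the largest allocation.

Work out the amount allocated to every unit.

Unit 3B: $264; Unit 2C: $400; Unit G2: $160; Unit 2A: $494; Unit 5A: $673; Unit 4B: $309

Fund the minimums — Unit 2C $400. Remaining pool $1,900.
Remaining pool split over remaining ownership shares 12,784: Unit 3B 264.25 → $264; Unit G2 160.22 → $160; Unit 2A 494.47 → $494; Unit 5A 671.63 → $672; Unit 4B 309.43 → $309.
Rounding difference +$1 applied to Unit 5A → $673.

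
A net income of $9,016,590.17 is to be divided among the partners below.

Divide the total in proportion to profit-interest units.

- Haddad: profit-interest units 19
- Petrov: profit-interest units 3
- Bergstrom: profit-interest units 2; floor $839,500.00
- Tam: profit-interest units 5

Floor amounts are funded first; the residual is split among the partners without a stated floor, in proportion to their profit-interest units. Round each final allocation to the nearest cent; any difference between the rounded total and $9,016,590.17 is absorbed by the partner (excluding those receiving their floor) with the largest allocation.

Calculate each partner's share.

Minimums first: Bergstrom $839,500.00. Balance $8,177,090.17.
Balance split over remaining profit-interest units 27: Haddad 5,754,248.6381 → $5,754,248.64; Petrov 908,565.5744 → $908,565.57; Tam 1,514,275.9574 → $1,514,275.96.

Haddad: $5,754,248.64; Petrov: $908,565.57; Bergstrom: $839,500.00; Tam: $1,514,275.96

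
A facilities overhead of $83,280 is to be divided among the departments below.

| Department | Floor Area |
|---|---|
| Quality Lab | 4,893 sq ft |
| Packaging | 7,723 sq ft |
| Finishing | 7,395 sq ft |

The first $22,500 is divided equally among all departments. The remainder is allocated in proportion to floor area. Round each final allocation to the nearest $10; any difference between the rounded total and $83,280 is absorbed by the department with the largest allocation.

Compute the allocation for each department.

Quality Lab: $22,360 | Packaging: $30,960 | Finishing: $29,960

Equal tier: $22,500 ÷ 3 = $7,500 apiece.
Remainder $60,780 by floor area (total 20,011): Quality Lab 14,861.65 → $14,860; Packaging 23,457.30 → $23,460; Finishing 22,461.05 → $22,460.
Totals: Quality Lab $7,500 + $14,860 = $22,360; Packaging $7,500 + $23,460 = $30,960; Finishing $7,500 + $22,460 = $29,960.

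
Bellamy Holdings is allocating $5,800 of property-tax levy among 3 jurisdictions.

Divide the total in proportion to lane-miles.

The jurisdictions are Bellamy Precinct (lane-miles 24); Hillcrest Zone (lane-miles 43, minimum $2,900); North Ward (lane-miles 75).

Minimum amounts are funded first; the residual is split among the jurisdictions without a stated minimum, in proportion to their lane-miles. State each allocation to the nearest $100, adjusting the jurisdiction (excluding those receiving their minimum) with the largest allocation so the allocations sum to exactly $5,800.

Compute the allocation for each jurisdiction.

Minimums first: Hillcrest Zone $2,900. Residual $2,900.
Residual split over remaining lane-miles 99: Bellamy Precinct 703.03 → $700; North Ward 2,196.97 → $2,200.

Bellamy Precinct: $700 · Hillcrest Zone: $2,900 · North Ward: $2,200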